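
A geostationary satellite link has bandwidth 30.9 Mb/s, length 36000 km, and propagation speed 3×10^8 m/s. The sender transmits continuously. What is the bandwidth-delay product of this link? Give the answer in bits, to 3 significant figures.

3710000 bits

Propagation delay = 36000000 / 300000000 = 0.12 s.
BDP = R × t_prop = 30900000 × 0.12 = 3708000 bits.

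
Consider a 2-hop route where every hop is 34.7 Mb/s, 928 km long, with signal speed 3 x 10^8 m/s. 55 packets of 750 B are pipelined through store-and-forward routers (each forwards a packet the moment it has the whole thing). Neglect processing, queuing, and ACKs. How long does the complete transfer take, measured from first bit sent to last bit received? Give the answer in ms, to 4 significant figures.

Per-hop transmission t_tx = L/R = 6000/34700000 = 0.172911 ms.
Per-hop propagation t_prop = 928000/300000000 = 3.09333 ms.
Pipeline fill: first packet needs 2·t_tx to clear all hops; remaining 54 packets each add one t_tx.
Total = (2+55-1)·t_tx + 2·t_prop = 56·0.172911 + 2·3.09333 = 15.87 ms.

15.87 ms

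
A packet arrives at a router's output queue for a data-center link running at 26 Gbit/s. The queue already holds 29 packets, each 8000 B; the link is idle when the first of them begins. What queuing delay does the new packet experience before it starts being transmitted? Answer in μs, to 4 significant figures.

Each queued packet: L/R = 64000/26000000000 = 2.46154 μs.
29 queued → 71.3846 μs.
Queuing delay = 71.38 μs.

71.38 μs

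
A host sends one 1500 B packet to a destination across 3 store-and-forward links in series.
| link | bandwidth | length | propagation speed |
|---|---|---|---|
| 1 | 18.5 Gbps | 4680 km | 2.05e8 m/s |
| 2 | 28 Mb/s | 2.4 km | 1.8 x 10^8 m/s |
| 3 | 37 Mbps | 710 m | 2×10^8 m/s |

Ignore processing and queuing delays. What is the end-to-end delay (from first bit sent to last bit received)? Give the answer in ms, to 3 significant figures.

L = 1500 × 8 = 12000 bits.
Transmission delays (L/R per hop): 0.000648649, 0.428571, 0.324324 ms; sum = 0.753544 ms.
Propagation delays (d/s per hop): 22.8293, 0.0133333, 0.00355 ms; sum = 22.8462 ms.
End-to-end = 23.6 ms.

23.6 ms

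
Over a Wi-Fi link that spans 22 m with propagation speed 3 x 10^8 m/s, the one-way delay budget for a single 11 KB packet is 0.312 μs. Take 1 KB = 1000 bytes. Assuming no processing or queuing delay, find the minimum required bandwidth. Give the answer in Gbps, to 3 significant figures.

L = 88000 bits.
Propagation delay = 22 / 300000000 = 0.0733333 μs.
Transmission budget = 0.312 − 0.0733333 = 0.238667 μs.
R ≥ L / t_tx = 88000 bits / 2.38667e-07 s = 369 Gbps.

369 Gbps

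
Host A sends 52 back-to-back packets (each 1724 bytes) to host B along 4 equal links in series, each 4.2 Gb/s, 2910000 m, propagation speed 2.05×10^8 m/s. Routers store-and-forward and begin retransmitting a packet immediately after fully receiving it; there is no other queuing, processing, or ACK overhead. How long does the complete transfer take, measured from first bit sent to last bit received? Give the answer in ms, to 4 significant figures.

Per-hop transmission t_tx = L/R = 13792/4200000000 = 0.00328381 ms.
Per-hop propagation t_prop = 2910000/2.05e+08 = 14.1951 ms.
Pipeline fill: first packet needs 4·t_tx to clear all hops; remaining 51 packets each add one t_tx.
Total = (4+52-1)·t_tx + 4·t_prop = 55·0.00328381 + 4·14.1951 = 56.96 ms.

56.96 ms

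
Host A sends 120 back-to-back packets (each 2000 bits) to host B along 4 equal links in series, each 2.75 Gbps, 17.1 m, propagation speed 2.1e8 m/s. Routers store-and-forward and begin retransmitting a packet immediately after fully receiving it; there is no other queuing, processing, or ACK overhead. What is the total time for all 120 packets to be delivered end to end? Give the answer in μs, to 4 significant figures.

Per-hop transmission t_tx = L/R = 2000/2750000000 = 0.727273 μs.
Per-hop propagation t_prop = 17.1/210000000 = 0.0814286 μs.
Pipeline fill: first packet needs 4·t_tx to clear all hops; remaining 119 packets each add one t_tx.
Total = (4+120-1)·t_tx + 4·t_prop = 123·0.727273 + 4·0.0814286 = 89.78 μs.

89.78 μs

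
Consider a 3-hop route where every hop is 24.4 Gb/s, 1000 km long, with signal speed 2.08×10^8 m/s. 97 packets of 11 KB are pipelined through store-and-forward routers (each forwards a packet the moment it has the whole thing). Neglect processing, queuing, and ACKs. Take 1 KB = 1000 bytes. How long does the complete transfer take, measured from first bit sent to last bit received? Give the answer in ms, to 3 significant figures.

Per-hop transmission t_tx = L/R = 88000/24400000000 = 0.00360656 ms.
Per-hop propagation t_prop = 1000000/208000000 = 4.80769 ms.
Pipeline fill: first packet needs 3·t_tx to clear all hops; remaining 96 packets each add one t_tx.
Total = (3+97-1)·t_tx + 3·t_prop = 99·0.00360656 + 3·4.80769 = 14.8 ms.

14.8 ms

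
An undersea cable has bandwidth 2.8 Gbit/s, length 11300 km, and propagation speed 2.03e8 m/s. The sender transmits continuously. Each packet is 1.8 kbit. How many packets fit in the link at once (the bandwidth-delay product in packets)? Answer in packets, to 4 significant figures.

86590 packets

Propagation delay = 11300000 / 2.03e+08 = 0.055665 s.
BDP = R × t_prop = 2800000000 × 0.055665 = 155862000 bits.
In packets of 1800 bits: 86590 packets.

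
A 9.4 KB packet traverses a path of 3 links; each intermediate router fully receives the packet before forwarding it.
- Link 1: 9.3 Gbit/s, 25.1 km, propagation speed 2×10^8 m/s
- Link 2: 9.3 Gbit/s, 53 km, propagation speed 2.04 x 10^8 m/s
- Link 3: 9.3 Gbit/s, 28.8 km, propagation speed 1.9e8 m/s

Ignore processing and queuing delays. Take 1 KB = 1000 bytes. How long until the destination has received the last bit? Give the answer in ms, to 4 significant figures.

L = 75200 bits.
Transmission delay per hop = L/R = 75200/9300000000 = 0.00808602 ms; 3 hops → 0.0242581 ms.
Propagation delays (d/s per hop): 0.1255, 0.259804, 0.151579 ms; sum = 0.536883 ms.
End-to-end = 0.5611 ms.

0.5611 ms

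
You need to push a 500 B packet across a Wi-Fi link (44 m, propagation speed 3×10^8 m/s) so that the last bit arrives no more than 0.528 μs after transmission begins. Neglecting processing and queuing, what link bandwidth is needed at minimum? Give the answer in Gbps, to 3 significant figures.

10.5 Gbps

L = 4000 bits.
Propagation delay = 44 / 300000000 = 0.146667 μs.
Transmission budget = 0.528 − 0.146667 = 0.381333 μs.
R ≥ L / t_tx = 4000 bits / 3.81333e-07 s = 10.5 Gbps.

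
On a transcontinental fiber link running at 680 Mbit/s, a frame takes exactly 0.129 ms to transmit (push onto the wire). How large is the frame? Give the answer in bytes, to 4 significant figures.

10970 bytes

L = R × t_tx = 680000000 b/s × 0.000129 s = 87720 bits.
In bytes: 87720 / 8 = 10970 bytes.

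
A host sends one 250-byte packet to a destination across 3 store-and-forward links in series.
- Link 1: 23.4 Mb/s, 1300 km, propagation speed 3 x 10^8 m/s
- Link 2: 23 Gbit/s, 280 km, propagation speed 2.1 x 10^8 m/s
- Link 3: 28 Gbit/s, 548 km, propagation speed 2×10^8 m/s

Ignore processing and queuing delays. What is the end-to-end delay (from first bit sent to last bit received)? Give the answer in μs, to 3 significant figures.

8490 μs

L = 250 × 8 = 2000 bits.
Transmission delays (L/R per hop): 85.4701, 0.0869565, 0.0714286 μs; sum = 85.6285 μs.
Propagation delays (d/s per hop): 4333.33, 1333.33, 2740 μs; sum = 8406.67 μs.
End-to-end = 8490 μs.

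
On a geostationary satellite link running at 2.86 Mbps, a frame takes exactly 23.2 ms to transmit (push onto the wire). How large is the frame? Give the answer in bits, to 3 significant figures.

L = R × t_tx = 2860000 b/s × 0.0232 s = 66352 bits.

66400 bits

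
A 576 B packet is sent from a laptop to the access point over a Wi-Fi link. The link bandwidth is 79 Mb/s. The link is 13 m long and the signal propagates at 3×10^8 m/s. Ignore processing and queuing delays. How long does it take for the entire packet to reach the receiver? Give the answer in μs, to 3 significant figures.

58.4 μs

L = 576 × 8 = 4608 bits.
Transmission delay = L/R = 4608 / 79000000 = 58.3291 μs.
Propagation delay = d/s = 13 m / 300000000 m/s = 0.0433333 μs.
Total = 58.4 μs.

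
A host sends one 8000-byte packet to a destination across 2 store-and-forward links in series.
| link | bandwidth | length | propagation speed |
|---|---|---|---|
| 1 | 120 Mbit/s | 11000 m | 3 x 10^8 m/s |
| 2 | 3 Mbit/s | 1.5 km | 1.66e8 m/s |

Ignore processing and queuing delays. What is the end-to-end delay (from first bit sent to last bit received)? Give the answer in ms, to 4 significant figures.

L = 8000 × 8 = 64000 bits.
Transmission delays (L/R per hop): 0.533333, 21.3333 ms; sum = 21.8667 ms.
Propagation delays (d/s per hop): 0.0366667, 0.00903614 ms; sum = 0.0457028 ms.
End-to-end = 21.91 ms.

21.91 ms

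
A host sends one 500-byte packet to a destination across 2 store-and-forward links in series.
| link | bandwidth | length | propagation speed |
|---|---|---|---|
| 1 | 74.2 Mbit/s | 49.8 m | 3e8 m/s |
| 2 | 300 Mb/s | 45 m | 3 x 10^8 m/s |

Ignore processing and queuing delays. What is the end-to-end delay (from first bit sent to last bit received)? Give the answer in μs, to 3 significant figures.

L = 500 × 8 = 4000 bits.
Transmission delays (L/R per hop): 53.9084, 13.3333 μs; sum = 67.2417 μs.
Propagation delays (d/s per hop): 0.166, 0.15 μs; sum = 0.316 μs.
End-to-end = 67.6 μs.

67.6 μs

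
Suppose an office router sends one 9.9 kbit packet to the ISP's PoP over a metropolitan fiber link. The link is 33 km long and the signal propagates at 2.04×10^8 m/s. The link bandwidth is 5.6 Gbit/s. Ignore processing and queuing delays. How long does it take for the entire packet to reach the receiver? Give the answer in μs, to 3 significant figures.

L = 9900 bits.
Transmission delay = L/R = 9900 / 5600000000 = 1.76786 μs.
Propagation delay = d/s = 33000 m / 204000000 m/s = 161.765 μs.
Total = 164 μs.

164 μs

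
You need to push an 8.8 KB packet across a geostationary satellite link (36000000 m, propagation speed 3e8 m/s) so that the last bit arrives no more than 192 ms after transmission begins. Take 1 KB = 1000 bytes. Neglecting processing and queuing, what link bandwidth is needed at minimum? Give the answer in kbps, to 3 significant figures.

978 kbps

L = 70400 bits.
Propagation delay = 36000000 / 300000000 = 120 ms.
Transmission budget = 192 − 120 = 72 ms.
R ≥ L / t_tx = 70400 bits / 0.072 s = 978 kbps.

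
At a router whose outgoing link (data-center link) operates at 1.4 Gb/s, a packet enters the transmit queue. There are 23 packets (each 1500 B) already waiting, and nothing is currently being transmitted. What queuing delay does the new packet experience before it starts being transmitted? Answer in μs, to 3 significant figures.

Each queued packet: L/R = 12000/1400000000 = 8.57143 μs.
23 queued → 197.143 μs.
Queuing delay = 197 μs.

197 μs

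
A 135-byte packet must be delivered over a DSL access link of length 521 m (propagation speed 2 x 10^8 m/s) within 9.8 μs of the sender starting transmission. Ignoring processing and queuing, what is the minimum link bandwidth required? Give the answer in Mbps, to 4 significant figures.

L = 1080 bits.
Propagation delay = 521 / 200000000 = 2.605 μs.
Transmission budget = 9.8 − 2.605 = 7.195 μs.
R ≥ L / t_tx = 1080 bits / 7.195e-06 s = 150.1 Mbps.

150.1 Mbps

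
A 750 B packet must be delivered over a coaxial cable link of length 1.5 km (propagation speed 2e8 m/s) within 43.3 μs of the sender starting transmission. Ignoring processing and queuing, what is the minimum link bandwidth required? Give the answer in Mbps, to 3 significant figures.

168 Mbps

L = 6000 bits.
Propagation delay = 1500 / 200000000 = 7.5 μs.
Transmission budget = 43.3 − 7.5 = 35.8 μs.
R ≥ L / t_tx = 6000 bits / 3.58e-05 s = 168 Mbps.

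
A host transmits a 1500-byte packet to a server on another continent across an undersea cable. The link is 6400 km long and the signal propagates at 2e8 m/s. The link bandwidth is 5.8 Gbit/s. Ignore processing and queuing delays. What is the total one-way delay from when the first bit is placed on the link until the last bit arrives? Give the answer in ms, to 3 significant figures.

L = 1500 × 8 = 12000 bits.
Transmission delay = L/R = 12000 / 5800000000 = 0.00206897 ms.
Propagation delay = d/s = 6400000 m / 200000000 m/s = 32 ms.
Total = 32.0 ms.

32.0 ms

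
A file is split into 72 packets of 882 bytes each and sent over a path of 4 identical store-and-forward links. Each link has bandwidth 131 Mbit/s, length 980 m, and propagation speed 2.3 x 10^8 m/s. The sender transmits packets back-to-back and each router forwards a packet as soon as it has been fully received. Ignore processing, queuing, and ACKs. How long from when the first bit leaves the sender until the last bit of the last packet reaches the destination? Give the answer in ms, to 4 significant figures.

4.057 ms

Per-hop transmission t_tx = L/R = 7056/131000000 = 0.0538626 ms.
Per-hop propagation t_prop = 980/2.3e+08 = 0.00426087 ms.
Pipeline fill: first packet needs 4·t_tx to clear all hops; remaining 71 packets each add one t_tx.
Total = (4+72-1)·t_tx + 4·t_prop = 75·0.0538626 + 4·0.00426087 = 4.057 ms.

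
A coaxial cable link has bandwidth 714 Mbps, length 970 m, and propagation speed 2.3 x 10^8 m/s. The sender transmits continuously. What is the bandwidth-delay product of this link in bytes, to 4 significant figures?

Propagation delay = 970 / 2.3e+08 = 4.21739e-06 s.
BDP = R × t_prop = 714000000 × 4.21739e-06 = 3011.22 bits.
In bytes: 3011.22/8 = 376.4 bytes.

376.4 bytes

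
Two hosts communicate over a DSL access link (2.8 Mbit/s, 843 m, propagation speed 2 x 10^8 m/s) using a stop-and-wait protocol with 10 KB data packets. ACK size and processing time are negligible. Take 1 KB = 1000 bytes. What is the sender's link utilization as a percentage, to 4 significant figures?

99.97 %

t_tx = L/R = 80000/2800000 = 0.0285714 s.
t_prop = 843/200000000 = 4.215e-06 s; RTT = 8.43e-06 s.
Cycle = t_tx + RTT = 0.0285799 s.
Utilization = t_tx / cycle = 0.0285714/0.0285799 = 99.97 %.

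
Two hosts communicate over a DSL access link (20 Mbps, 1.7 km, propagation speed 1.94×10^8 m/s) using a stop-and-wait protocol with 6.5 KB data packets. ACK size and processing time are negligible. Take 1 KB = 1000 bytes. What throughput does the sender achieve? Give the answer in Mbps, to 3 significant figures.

t_tx = L/R = 52000/20000000 = 0.0026 s.
t_prop = 1700/194000000 = 8.76289e-06 s; RTT = 1.75258e-05 s.
Cycle = t_tx + RTT = 0.00261753 s.
Throughput = L / cycle = 52000 / 0.00261753 = 19.9 Mbps.

19.9 Mbps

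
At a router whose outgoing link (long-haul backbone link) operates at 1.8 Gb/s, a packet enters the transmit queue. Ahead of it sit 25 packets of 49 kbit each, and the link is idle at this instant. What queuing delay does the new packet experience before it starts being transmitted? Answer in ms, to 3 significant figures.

0.681 ms

Each queued packet: L/R = 49000/1800000000 = 0.0272222 ms.
25 queued → 0.680556 ms.
Queuing delay = 0.681 ms.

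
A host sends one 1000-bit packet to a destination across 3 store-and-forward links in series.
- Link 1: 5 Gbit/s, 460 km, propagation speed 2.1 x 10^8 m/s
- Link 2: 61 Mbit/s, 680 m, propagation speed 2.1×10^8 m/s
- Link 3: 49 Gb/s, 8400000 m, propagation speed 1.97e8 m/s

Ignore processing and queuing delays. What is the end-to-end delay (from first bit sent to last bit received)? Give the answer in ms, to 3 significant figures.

44.8 ms

Transmission delays (L/R per hop): 0.0002, 0.0163934, 2.04082e-05 ms; sum = 0.0166139 ms.
Propagation delays (d/s per hop): 2.19048, 0.0032381, 42.6396 ms; sum = 44.8333 ms.
End-to-end = 44.8 ms.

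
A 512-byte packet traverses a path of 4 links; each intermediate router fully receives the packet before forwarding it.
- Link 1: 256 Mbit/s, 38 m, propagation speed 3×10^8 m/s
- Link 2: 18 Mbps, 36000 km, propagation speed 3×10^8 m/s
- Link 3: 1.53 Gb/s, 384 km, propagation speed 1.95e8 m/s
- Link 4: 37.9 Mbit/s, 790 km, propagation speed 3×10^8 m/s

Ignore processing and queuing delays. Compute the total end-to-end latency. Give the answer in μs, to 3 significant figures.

L = 512 × 8 = 4096 bits.
Transmission delays (L/R per hop): 16, 227.556, 2.67712, 108.074 μs; sum = 354.307 μs.
Propagation delays (d/s per hop): 0.126667, 120000, 1969.23, 2633.33 μs; sum = 124603 μs.
End-to-end = 125000 μs.

125000 μs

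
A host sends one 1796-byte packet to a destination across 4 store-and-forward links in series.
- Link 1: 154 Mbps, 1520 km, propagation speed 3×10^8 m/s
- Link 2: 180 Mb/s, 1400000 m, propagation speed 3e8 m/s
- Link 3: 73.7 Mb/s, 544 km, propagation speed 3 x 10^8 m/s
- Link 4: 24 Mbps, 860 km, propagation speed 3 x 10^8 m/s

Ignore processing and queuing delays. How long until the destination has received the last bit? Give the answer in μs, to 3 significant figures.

L = 1796 × 8 = 14368 bits.
Transmission delays (L/R per hop): 93.2987, 79.8222, 194.953, 598.667 μs; sum = 966.74 μs.
Propagation delays (d/s per hop): 5066.67, 4666.67, 1813.33, 2866.67 μs; sum = 14413.3 μs.
End-to-end = 15400 μs.

15400 μs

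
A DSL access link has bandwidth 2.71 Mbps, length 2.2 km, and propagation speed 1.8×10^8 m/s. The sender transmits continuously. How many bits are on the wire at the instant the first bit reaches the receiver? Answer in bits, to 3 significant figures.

Propagation delay = 2200 / 180000000 = 1.22222e-05 s.
BDP = R × t_prop = 2710000 × 1.22222e-05 = 33.1222 bits.

33.1 bits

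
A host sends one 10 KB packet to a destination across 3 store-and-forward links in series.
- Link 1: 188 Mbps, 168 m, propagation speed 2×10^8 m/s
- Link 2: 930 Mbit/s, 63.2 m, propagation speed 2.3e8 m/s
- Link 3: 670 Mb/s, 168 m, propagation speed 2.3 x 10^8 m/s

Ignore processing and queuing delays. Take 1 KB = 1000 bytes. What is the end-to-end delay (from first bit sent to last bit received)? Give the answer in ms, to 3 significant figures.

0.633 ms

L = 80000 bits.
Transmission delays (L/R per hop): 0.425532, 0.0860215, 0.119403 ms; sum = 0.630956 ms.
Propagation delays (d/s per hop): 0.00084, 0.000274783, 0.000730435 ms; sum = 0.00184522 ms.
End-to-end = 0.633 ms.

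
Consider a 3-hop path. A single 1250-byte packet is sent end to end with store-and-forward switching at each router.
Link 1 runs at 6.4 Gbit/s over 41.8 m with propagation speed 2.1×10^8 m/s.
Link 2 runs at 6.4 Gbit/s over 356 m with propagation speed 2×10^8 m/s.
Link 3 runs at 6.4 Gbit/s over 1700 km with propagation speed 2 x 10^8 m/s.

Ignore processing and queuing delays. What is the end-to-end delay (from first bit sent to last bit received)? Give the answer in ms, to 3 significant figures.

8.51 ms

L = 1250 × 8 = 10000 bits.
Transmission delay per hop = L/R = 10000/6400000000 = 0.0015625 ms; 3 hops → 0.0046875 ms.
Propagation delays (d/s per hop): 0.000199048, 0.00178, 8.5 ms; sum = 8.50198 ms.
End-to-end = 8.51 ms.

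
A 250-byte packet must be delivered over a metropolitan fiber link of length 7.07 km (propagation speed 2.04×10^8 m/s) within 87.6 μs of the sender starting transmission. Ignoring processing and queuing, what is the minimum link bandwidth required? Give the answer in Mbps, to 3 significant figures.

37.8 Mbps

L = 2000 bits.
Propagation delay = 7070 / 204000000 = 34.6569 μs.
Transmission budget = 87.6 − 34.6569 = 52.9431 μs.
R ≥ L / t_tx = 2000 bits / 5.29431e-05 s = 37.8 Mbps.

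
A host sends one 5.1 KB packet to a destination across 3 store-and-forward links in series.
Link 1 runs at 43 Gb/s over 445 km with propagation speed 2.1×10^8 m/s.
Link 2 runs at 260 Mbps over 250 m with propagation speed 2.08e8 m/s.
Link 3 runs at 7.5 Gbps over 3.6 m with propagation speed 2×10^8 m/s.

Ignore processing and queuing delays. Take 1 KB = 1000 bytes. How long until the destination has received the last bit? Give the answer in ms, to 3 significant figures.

L = 40800 bits.
Transmission delays (L/R per hop): 0.000948837, 0.156923, 0.00544 ms; sum = 0.163312 ms.
Propagation delays (d/s per hop): 2.11905, 0.00120192, 1.8e-05 ms; sum = 2.12027 ms.
End-to-end = 2.28 ms.

2.28 ms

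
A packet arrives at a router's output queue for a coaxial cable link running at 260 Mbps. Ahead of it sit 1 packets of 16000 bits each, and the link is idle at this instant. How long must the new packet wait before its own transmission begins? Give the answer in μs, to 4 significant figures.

61.54 μs

Each queued packet: L/R = 16000/260000000 = 61.5385 μs.
1 queued → 61.5385 μs.
Queuing delay = 61.54 μs.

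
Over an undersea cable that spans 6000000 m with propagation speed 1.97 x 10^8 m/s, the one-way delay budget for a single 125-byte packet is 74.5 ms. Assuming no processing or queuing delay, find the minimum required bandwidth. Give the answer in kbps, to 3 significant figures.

22.7 kbps

L = 1000 bits.
Propagation delay = 6000000 / 197000000 = 30.4569 ms.
Transmission budget = 74.5 − 30.4569 = 44.0431 ms.
R ≥ L / t_tx = 1000 bits / 0.0440431 s = 22.7 kbps.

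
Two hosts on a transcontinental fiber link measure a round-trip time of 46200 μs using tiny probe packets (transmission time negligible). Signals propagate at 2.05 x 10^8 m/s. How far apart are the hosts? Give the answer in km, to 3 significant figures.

4740 km

One-way propagation = RTT/2 = 23100 μs.
d = s × t = 2.05e+08 × 0.0231 = 4740 km.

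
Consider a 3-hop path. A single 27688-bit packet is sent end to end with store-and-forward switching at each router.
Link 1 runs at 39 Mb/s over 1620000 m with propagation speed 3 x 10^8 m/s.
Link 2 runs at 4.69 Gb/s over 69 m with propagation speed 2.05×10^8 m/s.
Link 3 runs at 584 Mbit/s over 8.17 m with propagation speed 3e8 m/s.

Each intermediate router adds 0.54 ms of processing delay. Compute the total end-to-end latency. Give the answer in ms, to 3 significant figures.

7.24 ms

Transmission delays (L/R per hop): 0.709949, 0.00590362, 0.047411 ms; sum = 0.763263 ms.
Propagation delays (d/s per hop): 5.4, 0.000336585, 2.72333e-05 ms; sum = 5.40036 ms.
Processing at 2 router(s): 2 × 0.54 ms = 1.08 ms.
End-to-end = 7.24 ms.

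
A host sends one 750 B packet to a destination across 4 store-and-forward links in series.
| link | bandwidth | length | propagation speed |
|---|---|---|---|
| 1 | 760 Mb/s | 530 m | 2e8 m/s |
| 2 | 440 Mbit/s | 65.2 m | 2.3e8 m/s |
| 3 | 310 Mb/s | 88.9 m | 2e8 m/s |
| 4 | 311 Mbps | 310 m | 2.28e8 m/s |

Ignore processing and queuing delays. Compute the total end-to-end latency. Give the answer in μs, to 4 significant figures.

L = 750 × 8 = 6000 bits.
Transmission delays (L/R per hop): 7.89474, 13.6364, 19.3548, 19.2926 μs; sum = 60.1785 μs.
Propagation delays (d/s per hop): 2.65, 0.283478, 0.4445, 1.35965 μs; sum = 4.73763 μs.
End-to-end = 64.92 μs.

64.92 μs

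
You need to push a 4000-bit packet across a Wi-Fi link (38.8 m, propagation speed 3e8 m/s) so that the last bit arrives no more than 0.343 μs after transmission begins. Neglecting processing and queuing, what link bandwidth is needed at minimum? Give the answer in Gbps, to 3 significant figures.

Propagation delay = 38.8 / 300000000 = 0.129333 μs.
Transmission budget = 0.343 − 0.129333 = 0.213667 μs.
R ≥ L / t_tx = 4000 bits / 2.13667e-07 s = 18.7 Gbps.

18.7 Gbps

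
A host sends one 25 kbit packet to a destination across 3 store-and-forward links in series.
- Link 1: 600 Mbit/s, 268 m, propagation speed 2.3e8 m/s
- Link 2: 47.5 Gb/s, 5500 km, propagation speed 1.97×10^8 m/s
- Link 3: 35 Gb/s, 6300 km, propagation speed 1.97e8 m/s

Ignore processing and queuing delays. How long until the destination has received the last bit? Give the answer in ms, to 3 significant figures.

59.9 ms

L = 25000 bits.
Transmission delays (L/R per hop): 0.0416667, 0.000526316, 0.000714286 ms; sum = 0.0429073 ms.
Propagation delays (d/s per hop): 0.00116522, 27.9188, 31.9797 ms; sum = 59.8996 ms.
End-to-end = 59.9 ms.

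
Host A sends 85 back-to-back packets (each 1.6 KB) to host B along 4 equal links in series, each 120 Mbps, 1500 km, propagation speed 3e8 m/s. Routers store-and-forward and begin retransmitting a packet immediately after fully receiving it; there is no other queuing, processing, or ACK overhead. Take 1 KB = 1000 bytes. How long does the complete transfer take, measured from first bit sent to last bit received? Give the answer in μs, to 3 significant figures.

Per-hop transmission t_tx = L/R = 12800/120000000 = 106.667 μs.
Per-hop propagation t_prop = 1500000/300000000 = 5000 μs.
Pipeline fill: first packet needs 4·t_tx to clear all hops; remaining 84 packets each add one t_tx.
Total = (4+85-1)·t_tx + 4·t_prop = 88·106.667 + 4·5000 = 29400 μs.

29400 μs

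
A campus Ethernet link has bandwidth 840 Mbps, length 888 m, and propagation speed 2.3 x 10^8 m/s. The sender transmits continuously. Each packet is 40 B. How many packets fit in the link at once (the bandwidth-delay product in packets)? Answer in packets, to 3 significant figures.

10.1 packets

Propagation delay = 888 / 2.3e+08 = 3.86087e-06 s.
BDP = R × t_prop = 840000000 × 3.86087e-06 = 3243.13 bits.
In packets of 320 bits: 10.1 packets.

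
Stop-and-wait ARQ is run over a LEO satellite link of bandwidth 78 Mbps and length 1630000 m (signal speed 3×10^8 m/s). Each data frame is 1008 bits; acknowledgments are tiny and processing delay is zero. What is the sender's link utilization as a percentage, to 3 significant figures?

0.119 %

t_tx = L/R = 1008/78000000 = 1.29231e-05 s.
t_prop = 1630000/300000000 = 0.00543333 s; RTT = 0.0108667 s.
Cycle = t_tx + RTT = 0.0108796 s.
Utilization = t_tx / cycle = 1.29231e-05/0.0108796 = 0.119 %.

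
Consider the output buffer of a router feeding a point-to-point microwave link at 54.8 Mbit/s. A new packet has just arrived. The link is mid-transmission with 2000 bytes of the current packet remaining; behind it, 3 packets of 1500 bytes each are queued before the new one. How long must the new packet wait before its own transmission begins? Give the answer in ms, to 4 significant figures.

Each queued packet: L/R = 12000/54800000 = 0.218978 ms.
3 queued → 0.656934 ms.
Plus remaining 16000 bits of current packet: 0.291971 ms.
Queuing delay = 0.9489 ms.

0.9489 ms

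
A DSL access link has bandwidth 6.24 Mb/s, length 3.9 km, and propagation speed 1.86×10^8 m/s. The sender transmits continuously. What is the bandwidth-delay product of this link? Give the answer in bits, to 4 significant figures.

130.8 bits

Propagation delay = 3900 / 186000000 = 2.09677e-05 s.
BDP = R × t_prop = 6240000 × 2.09677e-05 = 130.839 bits.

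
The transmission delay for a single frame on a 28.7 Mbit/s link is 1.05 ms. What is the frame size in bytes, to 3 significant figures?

L = R × t_tx = 28700000 b/s × 0.00105 s = 30135 bits.
In bytes: 30135 / 8 = 3770 bytes.

3770 bytes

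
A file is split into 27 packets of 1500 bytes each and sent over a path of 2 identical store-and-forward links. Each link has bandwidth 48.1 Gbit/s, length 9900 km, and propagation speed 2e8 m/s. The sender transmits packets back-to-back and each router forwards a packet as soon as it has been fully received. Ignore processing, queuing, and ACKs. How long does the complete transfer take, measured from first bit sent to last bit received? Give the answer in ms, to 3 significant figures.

Per-hop transmission t_tx = L/R = 12000/48100000000 = 0.00024948 ms.
Per-hop propagation t_prop = 9900000/200000000 = 49.5 ms.
Pipeline fill: first packet needs 2·t_tx to clear all hops; remaining 26 packets each add one t_tx.
Total = (2+27-1)·t_tx + 2·t_prop = 28·0.00024948 + 2·49.5 = 99.0 ms.

99.0 ms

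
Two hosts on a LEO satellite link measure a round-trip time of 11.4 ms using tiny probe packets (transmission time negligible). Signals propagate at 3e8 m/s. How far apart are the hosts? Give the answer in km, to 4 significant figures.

One-way propagation = RTT/2 = 5.7 ms.
d = s × t = 300000000 × 0.0057 = 1710 km.

1710 km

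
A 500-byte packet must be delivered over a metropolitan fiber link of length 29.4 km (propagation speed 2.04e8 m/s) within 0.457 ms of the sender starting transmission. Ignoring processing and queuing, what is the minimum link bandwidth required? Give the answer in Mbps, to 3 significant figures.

12.8 Mbps

L = 4000 bits.
Propagation delay = 29400 / 204000000 = 0.144118 ms.
Transmission budget = 0.457 − 0.144118 = 0.312882 ms.
R ≥ L / t_tx = 4000 bits / 0.000312882 s = 12.8 Mbps.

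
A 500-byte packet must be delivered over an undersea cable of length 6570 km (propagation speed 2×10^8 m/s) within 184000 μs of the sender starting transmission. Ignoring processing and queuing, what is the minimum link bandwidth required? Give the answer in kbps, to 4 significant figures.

L = 4000 bits.
Propagation delay = 6570000 / 200000000 = 32850 μs.
Transmission budget = 184000 − 32850 = 151150 μs.
R ≥ L / t_tx = 4000 bits / 0.15115 s = 26.46 kbps.

26.46 kbps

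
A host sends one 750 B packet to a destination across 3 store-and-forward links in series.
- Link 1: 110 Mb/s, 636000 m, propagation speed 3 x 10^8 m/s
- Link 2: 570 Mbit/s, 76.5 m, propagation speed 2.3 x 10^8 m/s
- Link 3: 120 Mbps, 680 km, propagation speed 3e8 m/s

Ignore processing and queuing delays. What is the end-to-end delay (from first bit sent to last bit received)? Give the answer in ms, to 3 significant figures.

L = 750 × 8 = 6000 bits.
Transmission delays (L/R per hop): 0.0545455, 0.0105263, 0.05 ms; sum = 0.115072 ms.
Propagation delays (d/s per hop): 2.12, 0.000332609, 2.26667 ms; sum = 4.387 ms.
End-to-end = 4.50 ms.

4.50 ms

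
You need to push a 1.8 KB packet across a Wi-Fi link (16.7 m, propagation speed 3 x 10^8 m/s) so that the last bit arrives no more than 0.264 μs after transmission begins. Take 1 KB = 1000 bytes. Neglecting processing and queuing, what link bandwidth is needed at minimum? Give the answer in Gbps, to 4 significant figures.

69.12 Gbps

L = 14400 bits.
Propagation delay = 16.7 / 300000000 = 0.0556667 μs.
Transmission budget = 0.264 − 0.0556667 = 0.208333 μs.
R ≥ L / t_tx = 14400 bits / 2.08333e-07 s = 69.12 Gbps.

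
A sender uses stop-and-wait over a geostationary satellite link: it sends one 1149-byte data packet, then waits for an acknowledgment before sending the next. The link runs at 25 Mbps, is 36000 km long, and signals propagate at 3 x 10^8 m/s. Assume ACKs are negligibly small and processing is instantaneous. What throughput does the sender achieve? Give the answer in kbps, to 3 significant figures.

38.2 kbps

t_tx = L/R = 9192/25000000 = 0.00036768 s.
t_prop = 36000000/300000000 = 0.12 s; RTT = 0.24 s.
Cycle = t_tx + RTT = 0.240368 s.
Throughput = L / cycle = 9192 / 0.240368 = 38.2 kbps.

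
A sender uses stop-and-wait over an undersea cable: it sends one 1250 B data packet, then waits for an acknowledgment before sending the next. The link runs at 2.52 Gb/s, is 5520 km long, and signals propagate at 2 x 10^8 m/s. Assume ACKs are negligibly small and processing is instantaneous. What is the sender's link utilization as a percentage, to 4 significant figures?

t_tx = L/R = 10000/2520000000 = 3.96825e-06 s.
t_prop = 5520000/200000000 = 0.0276 s; RTT = 0.0552 s.
Cycle = t_tx + RTT = 0.055204 s.
Utilization = t_tx / cycle = 3.96825e-06/0.055204 = 0.007188 %.

0.007188 %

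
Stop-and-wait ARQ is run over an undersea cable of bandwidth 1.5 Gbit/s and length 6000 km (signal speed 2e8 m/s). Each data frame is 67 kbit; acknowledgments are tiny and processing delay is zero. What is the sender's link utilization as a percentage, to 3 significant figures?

0.0744 %

t_tx = L/R = 67000/1500000000 = 4.46667e-05 s.
t_prop = 6000000/200000000 = 0.03 s; RTT = 0.06 s.
Cycle = t_tx + RTT = 0.0600447 s.
Utilization = t_tx / cycle = 4.46667e-05/0.0600447 = 0.0744 %.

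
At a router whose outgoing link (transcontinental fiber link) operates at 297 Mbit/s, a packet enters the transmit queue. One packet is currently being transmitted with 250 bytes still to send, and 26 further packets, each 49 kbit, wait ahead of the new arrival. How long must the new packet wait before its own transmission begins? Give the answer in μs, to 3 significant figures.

Each queued packet: L/R = 49000/297000000 = 164.983 μs.
26 queued → 4289.56 μs.
Plus remaining 2000 bits of current packet: 6.73401 μs.
Queuing delay = 4300 μs.

4300 μs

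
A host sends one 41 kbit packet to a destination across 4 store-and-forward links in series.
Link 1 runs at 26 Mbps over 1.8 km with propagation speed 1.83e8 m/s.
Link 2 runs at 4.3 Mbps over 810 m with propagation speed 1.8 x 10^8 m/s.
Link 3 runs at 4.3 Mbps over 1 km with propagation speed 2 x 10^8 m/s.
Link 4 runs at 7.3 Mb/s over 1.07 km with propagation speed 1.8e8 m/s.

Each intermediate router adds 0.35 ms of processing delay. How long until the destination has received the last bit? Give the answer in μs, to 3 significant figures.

L = 41000 bits.
Transmission delays (L/R per hop): 1576.92, 9534.88, 9534.88, 5616.44 μs; sum = 26263.1 μs.
Propagation delays (d/s per hop): 9.83607, 4.5, 5, 5.94444 μs; sum = 25.2805 μs.
Processing at 3 router(s): 3 × 0.35 ms = 1050 μs.
End-to-end = 27300 μs.

27300 μs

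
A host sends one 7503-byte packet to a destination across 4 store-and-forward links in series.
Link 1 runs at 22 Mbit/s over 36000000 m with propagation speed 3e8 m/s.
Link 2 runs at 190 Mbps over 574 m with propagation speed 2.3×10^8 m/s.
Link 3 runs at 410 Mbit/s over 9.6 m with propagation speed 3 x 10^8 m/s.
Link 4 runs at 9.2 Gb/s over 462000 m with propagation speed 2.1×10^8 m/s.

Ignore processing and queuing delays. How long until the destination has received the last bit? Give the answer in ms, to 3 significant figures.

125 ms

L = 7503 × 8 = 60024 bits.
Transmission delays (L/R per hop): 2.72836, 0.315916, 0.1464, 0.00652435 ms; sum = 3.1972 ms.
Propagation delays (d/s per hop): 120, 0.00249565, 3.2e-05, 2.2 ms; sum = 122.203 ms.
End-to-end = 125 ms.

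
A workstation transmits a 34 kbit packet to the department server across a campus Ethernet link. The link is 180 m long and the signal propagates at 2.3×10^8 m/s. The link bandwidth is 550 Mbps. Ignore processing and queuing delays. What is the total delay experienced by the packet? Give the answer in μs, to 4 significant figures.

62.60 μs

L = 34000 bits.
Transmission delay = L/R = 34000 / 550000000 = 61.8182 μs.
Propagation delay = d/s = 180 m / 2.3e+08 m/s = 0.782609 μs.
Total = 62.60 μs.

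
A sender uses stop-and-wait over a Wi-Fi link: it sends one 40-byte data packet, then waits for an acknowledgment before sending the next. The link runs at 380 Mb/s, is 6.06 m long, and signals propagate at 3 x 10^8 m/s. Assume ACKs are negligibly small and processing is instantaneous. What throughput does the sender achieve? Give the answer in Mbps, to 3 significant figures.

t_tx = L/R = 320/380000000 = 8.42105e-07 s.
t_prop = 6.06/300000000 = 2.02e-08 s; RTT = 4.04e-08 s.
Cycle = t_tx + RTT = 8.82505e-07 s.
Throughput = L / cycle = 320 / 8.82505e-07 = 363 Mbps.

363 Mbps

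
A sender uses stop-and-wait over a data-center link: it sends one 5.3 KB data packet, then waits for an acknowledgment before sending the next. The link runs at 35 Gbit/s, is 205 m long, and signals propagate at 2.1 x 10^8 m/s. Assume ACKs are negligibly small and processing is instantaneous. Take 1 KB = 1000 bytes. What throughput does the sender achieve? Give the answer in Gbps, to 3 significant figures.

13.4 Gbps

t_tx = L/R = 42400/35000000000 = 1.21143e-06 s.
t_prop = 205/210000000 = 9.7619e-07 s; RTT = 1.95238e-06 s.
Cycle = t_tx + RTT = 3.16381e-06 s.
Throughput = L / cycle = 42400 / 3.16381e-06 = 13.4 Gbps.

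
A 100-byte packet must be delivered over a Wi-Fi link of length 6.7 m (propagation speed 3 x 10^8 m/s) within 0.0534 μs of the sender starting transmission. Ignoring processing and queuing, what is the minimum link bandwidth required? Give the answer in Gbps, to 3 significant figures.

L = 800 bits.
Propagation delay = 6.7 / 300000000 = 0.0223333 μs.
Transmission budget = 0.0534 − 0.0223333 = 0.0310667 μs.
R ≥ L / t_tx = 800 bits / 3.10667e-08 s = 25.8 Gbps.

25.8 Gbps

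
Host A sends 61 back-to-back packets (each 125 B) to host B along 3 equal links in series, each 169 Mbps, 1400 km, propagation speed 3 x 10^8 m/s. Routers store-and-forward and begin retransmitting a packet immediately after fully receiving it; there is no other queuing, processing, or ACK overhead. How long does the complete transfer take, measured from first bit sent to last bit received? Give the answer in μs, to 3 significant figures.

Per-hop transmission t_tx = L/R = 1000/169000000 = 5.91716 μs.
Per-hop propagation t_prop = 1400000/300000000 = 4666.67 μs.
Pipeline fill: first packet needs 3·t_tx to clear all hops; remaining 60 packets each add one t_tx.
Total = (3+61-1)·t_tx + 3·t_prop = 63·5.91716 + 3·4666.67 = 14400 μs.

14400 μs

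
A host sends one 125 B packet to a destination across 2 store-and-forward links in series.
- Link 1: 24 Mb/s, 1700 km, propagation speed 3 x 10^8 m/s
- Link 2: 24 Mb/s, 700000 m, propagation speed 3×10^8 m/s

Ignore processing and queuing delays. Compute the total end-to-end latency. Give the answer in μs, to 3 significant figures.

8080 μs

L = 125 × 8 = 1000 bits.
Transmission delay per hop = L/R = 1000/24000000 = 41.6667 μs; 2 hops → 83.3333 μs.
Propagation delays (d/s per hop): 5666.67, 2333.33 μs; sum = 8000 μs.
End-to-end = 8080 μs.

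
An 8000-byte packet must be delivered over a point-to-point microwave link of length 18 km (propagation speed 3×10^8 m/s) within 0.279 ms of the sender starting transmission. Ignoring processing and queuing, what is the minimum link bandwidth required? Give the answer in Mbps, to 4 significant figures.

L = 64000 bits.
Propagation delay = 18000 / 300000000 = 0.06 ms.
Transmission budget = 0.279 − 0.06 = 0.219 ms.
R ≥ L / t_tx = 64000 bits / 0.000219 s = 292.2 Mbps.

292.2 Mbps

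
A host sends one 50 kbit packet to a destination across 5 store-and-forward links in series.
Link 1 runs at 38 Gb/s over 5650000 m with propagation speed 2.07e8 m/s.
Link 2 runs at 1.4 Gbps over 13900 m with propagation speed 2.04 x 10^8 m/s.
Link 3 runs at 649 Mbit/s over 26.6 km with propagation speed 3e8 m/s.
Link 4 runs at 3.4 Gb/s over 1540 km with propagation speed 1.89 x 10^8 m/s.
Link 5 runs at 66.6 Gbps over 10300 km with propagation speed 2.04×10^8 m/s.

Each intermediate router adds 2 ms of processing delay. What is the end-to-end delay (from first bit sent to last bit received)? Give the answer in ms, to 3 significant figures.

94.2 ms

L = 50000 bits.
Transmission delays (L/R per hop): 0.00131579, 0.0357143, 0.0770416, 0.0147059, 0.000750751 ms; sum = 0.129528 ms.
Propagation delays (d/s per hop): 27.2947, 0.0681373, 0.0886667, 8.14815, 50.4902 ms; sum = 86.0898 ms.
Processing at 4 router(s): 4 × 2 ms = 8 ms.
End-to-end = 94.2 ms.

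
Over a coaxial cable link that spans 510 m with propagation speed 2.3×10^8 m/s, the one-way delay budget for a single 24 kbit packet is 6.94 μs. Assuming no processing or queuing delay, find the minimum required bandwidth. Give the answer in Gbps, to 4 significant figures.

5.082 Gbps

Propagation delay = 510 / 2.3e+08 = 2.21739 μs.
Transmission budget = 6.94 − 2.21739 = 4.72261 μs.
R ≥ L / t_tx = 24000 bits / 4.72261e-06 s = 5.082 Gbps.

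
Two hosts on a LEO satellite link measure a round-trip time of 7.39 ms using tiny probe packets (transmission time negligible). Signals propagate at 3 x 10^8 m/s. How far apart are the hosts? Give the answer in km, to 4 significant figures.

One-way propagation = RTT/2 = 3.695 ms.
d = s × t = 300000000 × 0.003695 = 1109 km.

1109 km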